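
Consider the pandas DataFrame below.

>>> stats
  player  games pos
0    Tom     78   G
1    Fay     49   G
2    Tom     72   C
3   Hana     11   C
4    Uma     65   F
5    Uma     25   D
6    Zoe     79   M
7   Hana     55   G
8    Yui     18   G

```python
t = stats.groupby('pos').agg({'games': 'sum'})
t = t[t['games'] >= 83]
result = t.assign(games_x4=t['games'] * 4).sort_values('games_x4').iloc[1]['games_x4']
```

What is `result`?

800

group by pos, sum of games:
     games
pos       
C       83
D       25
F       65
G      200
M       79
filter rows where games >= 83:
     games
pos       
C       83
G      200
add column games_x4 = t['games'] * 4:
     games  games_x4
pos                 
C       83       332
G      200       800
sort by games_x4:
     games  games_x4
pos                 
C       83       332
G      200       800
Reading off the value at position 1, column 'games_x4', we get 800.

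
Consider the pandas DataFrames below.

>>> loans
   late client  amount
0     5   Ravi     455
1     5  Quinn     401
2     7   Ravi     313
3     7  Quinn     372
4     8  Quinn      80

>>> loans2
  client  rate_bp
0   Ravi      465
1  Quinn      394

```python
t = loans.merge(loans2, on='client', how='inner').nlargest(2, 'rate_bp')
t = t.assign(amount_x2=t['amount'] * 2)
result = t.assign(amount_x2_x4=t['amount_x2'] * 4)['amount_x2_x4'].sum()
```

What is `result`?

6144

merge on 'client' (how='inner') → 5 rows:
   late client  amount  rate_bp
0     5   Ravi     455      465
1     5  Quinn     401      394
2     7   Ravi     313      465
3     7  Quinn     372      394
4     8  Quinn      80      394
take 2 rows with largest rate_bp:
   late client  amount  rate_bp
0     5   Ravi     455      465
2     7   Ravi     313      465
add column amount_x2 = t['amount'] * 2:
   late client  amount  rate_bp  amount_x2
0     5   Ravi     455      465        910
2     7   Ravi     313      465        626
add column amount_x2_x4 = t['amount_x2'] * 4:
   late client  amount  rate_bp  amount_x2  amount_x2_x4
0     5   Ravi     455      465        910          3640
2     7   Ravi     313      465        626          2504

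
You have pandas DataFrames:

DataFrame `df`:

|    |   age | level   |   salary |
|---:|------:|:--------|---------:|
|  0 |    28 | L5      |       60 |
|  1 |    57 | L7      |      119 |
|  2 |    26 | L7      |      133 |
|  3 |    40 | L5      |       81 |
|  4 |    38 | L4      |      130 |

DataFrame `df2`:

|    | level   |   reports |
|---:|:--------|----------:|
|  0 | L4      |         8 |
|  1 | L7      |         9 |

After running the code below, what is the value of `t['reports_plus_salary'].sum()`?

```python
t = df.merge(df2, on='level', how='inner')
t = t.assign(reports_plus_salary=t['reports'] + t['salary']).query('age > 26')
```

merge on 'level' (how='inner') → 3 rows:
   age level  salary  reports
0   57    L7     119        9
1   26    L7     133        9
2   38    L4     130        8
add column reports_plus_salary = t['reports'] + t['salary']:
   age level  salary  reports  reports_plus_salary
0   57    L7     119        9                  128
1   26    L7     133        9                  142
2   38    L4     130        8                  138
filter rows where age > 26:
   age level  salary  reports  reports_plus_salary
0   57    L7     119        9                  128
2   38    L4     130        8                  138
Finally, sum of column 'reports_plus_salary' = 266.

266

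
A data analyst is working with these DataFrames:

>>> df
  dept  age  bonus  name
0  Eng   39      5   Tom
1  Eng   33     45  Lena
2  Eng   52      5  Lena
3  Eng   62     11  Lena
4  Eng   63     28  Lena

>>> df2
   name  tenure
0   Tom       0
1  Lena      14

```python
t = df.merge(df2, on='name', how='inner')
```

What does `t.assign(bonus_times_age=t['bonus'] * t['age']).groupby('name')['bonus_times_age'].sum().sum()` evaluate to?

merge on 'name' (how='inner') → 5 rows:
  dept  age  bonus  name  tenure
0  Eng   39      5   Tom       0
1  Eng   33     45  Lena      14
2  Eng   52      5  Lena      14
3  Eng   62     11  Lena      14
4  Eng   63     28  Lena      14
add column bonus_times_age = t['bonus'] * t['age']:
  dept  age  bonus  name  tenure  bonus_times_age
0  Eng   39      5   Tom       0              195
1  Eng   33     45  Lena      14             1485
2  Eng   52      5  Lena      14              260
3  Eng   62     11  Lena      14              682
4  Eng   63     28  Lena      14             1764
group by name, sum of bonus_times_age:
name
Lena    4191
Tom      195
Name: bonus_times_age, dtype: int64
So sum() = 4386.

4386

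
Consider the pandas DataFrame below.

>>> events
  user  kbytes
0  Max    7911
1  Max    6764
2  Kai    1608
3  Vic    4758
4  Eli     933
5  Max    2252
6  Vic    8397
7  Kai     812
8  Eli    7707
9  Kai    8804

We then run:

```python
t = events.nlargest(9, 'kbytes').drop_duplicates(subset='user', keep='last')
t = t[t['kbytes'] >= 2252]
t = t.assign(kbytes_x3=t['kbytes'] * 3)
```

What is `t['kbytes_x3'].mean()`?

take 9 rows with largest kbytes:
  user  kbytes
9  Kai    8804
6  Vic    8397
0  Max    7911
8  Eli    7707
1  Max    6764
3  Vic    4758
5  Max    2252
2  Kai    1608
4  Eli     933
drop duplicate user (keep=last):
  user  kbytes
3  Vic    4758
5  Max    2252
2  Kai    1608
4  Eli     933
filter rows where kbytes >= 2252:
  user  kbytes
3  Vic    4758
5  Max    2252
add column kbytes_x3 = t['kbytes'] * 3:
  user  kbytes  kbytes_x3
3  Vic    4758      14274
5  Max    2252       6756
Taking the mean of column 'kbytes_x3' gives 10515.0.

10515.0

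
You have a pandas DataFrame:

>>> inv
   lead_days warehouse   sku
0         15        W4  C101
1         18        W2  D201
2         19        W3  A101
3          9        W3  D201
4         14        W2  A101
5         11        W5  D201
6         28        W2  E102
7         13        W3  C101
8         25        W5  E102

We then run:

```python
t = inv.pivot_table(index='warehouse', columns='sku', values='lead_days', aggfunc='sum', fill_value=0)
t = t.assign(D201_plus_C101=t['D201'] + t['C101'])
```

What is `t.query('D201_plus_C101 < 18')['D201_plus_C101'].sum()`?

pivot: rows=warehouse, cols=sku, sum(lead_days):
sku        A101  C101  D201  E102
warehouse                        
W2           14     0    18    28
W3           19    13     9     0
W4            0    15     0     0
W5            0     0    11    25
add column D201_plus_C101 = t['D201'] + t['C101']:
sku        A101  C101  D201  E102  D201_plus_C101
warehouse                                        
W2           14     0    18    28              18
W3           19    13     9     0              22
W4            0    15     0     0              15
W5            0     0    11    25              11
filter rows where D201_plus_C101 < 18:
sku        A101  C101  D201  E102  D201_plus_C101
warehouse                                        
W4            0    15     0     0              15
W5            0     0    11    25              11

26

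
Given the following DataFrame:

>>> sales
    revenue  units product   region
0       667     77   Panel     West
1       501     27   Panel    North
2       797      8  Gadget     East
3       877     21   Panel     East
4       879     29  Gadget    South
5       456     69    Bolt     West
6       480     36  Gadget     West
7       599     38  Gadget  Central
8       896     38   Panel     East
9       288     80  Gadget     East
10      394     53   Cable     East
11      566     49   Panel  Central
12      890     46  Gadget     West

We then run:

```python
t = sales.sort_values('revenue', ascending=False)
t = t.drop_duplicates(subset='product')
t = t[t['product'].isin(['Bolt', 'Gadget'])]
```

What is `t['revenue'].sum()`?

sort by revenue descending:
    revenue  units product   region
8       896     38   Panel     East
12      890     46  Gadget     West
4       879     29  Gadget    South
3       877     21   Panel     East
2       797      8  Gadget     East
0       667     77   Panel     West
7       599     38  Gadget  Central
11      566     49   Panel  Central
1       501     27   Panel    North
6       480     36  Gadget     West
5       456     69    Bolt     West
10      394     53   Cable     East
9       288     80  Gadget     East
drop duplicate product (keep=first):
    revenue  units product region
8       896     38   Panel   East
12      890     46  Gadget   West
5       456     69    Bolt   West
10      394     53   Cable   East
filter rows where product in ['Bolt', 'Gadget']:
    revenue  units product region
12      890     46  Gadget   West
5       456     69    Bolt   West

1346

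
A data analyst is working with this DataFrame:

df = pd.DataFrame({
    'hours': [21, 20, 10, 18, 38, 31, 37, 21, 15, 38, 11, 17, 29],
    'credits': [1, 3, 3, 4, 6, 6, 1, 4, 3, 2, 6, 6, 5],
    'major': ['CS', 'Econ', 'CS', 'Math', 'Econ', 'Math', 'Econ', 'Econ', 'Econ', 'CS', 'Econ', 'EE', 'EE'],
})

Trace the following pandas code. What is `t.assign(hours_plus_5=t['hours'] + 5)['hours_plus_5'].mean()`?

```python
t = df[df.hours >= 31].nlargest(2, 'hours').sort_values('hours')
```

43.0

filter rows where hours >= 31:
   hours  credits major
4     38        6  Econ
5     31        6  Math
6     37        1  Econ
9     38        2    CS
take 2 rows with largest hours:
   hours  credits major
4     38        6  Econ
9     38        2    CS
sort by hours:
   hours  credits major
4     38        6  Econ
9     38        2    CS
add column hours_plus_5 = t['hours'] + 5:
   hours  credits major  hours_plus_5
4     38        6  Econ            43
9     38        2    CS            43
So mean() = 43.0.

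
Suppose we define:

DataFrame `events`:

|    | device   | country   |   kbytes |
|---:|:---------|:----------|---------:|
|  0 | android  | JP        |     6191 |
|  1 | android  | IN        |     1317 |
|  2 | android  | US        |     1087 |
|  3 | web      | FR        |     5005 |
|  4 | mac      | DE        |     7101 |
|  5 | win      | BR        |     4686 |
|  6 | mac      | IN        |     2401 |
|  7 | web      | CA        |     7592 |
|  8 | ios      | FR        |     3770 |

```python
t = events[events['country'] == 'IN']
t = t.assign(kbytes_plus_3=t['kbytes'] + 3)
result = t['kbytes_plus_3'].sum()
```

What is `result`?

filter rows where country == 'IN':
    device country  kbytes
1  android      IN    1317
6      mac      IN    2401
add column kbytes_plus_3 = t['kbytes'] + 3:
    device country  kbytes  kbytes_plus_3
1  android      IN    1317           1320
6      mac      IN    2401           2404
So sum() = 3724.

3724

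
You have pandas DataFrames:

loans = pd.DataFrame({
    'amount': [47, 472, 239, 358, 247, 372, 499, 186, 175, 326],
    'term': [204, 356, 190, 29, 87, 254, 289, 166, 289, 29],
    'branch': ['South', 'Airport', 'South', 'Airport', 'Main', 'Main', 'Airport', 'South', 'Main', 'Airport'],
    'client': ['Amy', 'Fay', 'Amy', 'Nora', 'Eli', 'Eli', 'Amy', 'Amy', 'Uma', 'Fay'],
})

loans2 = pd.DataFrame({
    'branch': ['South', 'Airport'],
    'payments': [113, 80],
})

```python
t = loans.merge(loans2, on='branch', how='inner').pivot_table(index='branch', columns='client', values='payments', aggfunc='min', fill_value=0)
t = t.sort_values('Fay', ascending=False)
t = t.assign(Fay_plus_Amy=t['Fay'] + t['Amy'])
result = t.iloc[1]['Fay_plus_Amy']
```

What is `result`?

merge on 'branch' (how='inner') → 7 rows:
   amount  term   branch client  payments
0      47   204    South    Amy       113
1     472   356  Airport    Fay        80
2     239   190    South    Amy       113
3     358    29  Airport   Nora        80
4     499   289  Airport    Amy        80
5     186   166    South    Amy       113
6     326    29  Airport    Fay        80
pivot: rows=branch, cols=client, min(payments):
client   Amy  Fay  Nora
branch                 
Airport   80   80    80
South    113    0     0
sort by Fay descending:
client   Amy  Fay  Nora
branch                 
Airport   80   80    80
South    113    0     0
add column Fay_plus_Amy = t['Fay'] + t['Amy']:
client   Amy  Fay  Nora  Fay_plus_Amy
branch                               
Airport   80   80    80           160
South    113    0     0           113
value at position 1, column 'Fay_plus_Amy' → 113

113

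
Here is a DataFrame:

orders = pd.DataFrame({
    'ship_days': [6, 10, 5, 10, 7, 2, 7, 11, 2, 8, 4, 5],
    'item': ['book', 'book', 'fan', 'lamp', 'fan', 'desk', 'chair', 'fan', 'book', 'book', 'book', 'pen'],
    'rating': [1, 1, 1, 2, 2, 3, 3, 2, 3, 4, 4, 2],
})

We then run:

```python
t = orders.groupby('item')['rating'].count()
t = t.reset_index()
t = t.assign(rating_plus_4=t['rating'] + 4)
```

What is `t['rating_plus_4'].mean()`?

group by item, count of rating:
item
book     5
chair    1
desk     1
fan      3
lamp     1
pen      1
Name: rating, dtype: int64
reset_index():
    item  rating
0   book       5
1  chair       1
2   desk       1
3    fan       3
4   lamp       1
5    pen       1
add column rating_plus_4 = t['rating'] + 4:
    item  rating  rating_plus_4
0   book       5              9
1  chair       1              5
2   desk       1              5
3    fan       3              7
4   lamp       1              5
5    pen       1              5
Hence 6.0.

6.0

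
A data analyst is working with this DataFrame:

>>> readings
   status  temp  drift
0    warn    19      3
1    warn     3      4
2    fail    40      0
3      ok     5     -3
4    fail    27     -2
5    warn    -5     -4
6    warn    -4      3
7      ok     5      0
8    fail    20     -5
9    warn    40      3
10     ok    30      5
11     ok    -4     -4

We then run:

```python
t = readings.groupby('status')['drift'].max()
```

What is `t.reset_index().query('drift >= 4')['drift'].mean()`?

group by status, max of drift:
status
fail    0
ok      5
warn    4
Name: drift, dtype: int64
reset_index():
  status  drift
0   fail      0
1     ok      5
2   warn      4
filter rows where drift >= 4:
  status  drift
1     ok      5
2   warn      4
Hence 4.5.

4.5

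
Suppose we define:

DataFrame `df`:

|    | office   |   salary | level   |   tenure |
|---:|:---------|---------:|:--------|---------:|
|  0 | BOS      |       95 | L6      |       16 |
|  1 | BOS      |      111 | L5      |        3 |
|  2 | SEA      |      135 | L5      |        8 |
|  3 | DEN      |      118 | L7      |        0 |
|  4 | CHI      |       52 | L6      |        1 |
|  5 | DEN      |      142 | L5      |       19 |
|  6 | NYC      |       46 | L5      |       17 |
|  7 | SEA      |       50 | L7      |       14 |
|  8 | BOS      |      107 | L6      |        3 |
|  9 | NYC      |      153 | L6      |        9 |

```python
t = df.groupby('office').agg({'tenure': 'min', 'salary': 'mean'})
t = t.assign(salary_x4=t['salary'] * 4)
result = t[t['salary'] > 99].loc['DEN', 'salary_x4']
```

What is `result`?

520.0

group by office: min(tenure), mean(salary):
        tenure      salary
office                    
BOS          3  104.333333
CHI          1   52.000000
DEN          0  130.000000
NYC          9   99.500000
SEA          8   92.500000
add column salary_x4 = t['salary'] * 4:
        tenure      salary   salary_x4
office                                
BOS          3  104.333333  417.333333
CHI          1   52.000000  208.000000
DEN          0  130.000000  520.000000
NYC          9   99.500000  398.000000
SEA          8   92.500000  370.000000
filter rows where salary > 99:
        tenure      salary   salary_x4
office                                
BOS          3  104.333333  417.333333
DEN          0  130.000000  520.000000
NYC          9   99.500000  398.000000
The value at row 'DEN', column 'salary_x4' is 520.0.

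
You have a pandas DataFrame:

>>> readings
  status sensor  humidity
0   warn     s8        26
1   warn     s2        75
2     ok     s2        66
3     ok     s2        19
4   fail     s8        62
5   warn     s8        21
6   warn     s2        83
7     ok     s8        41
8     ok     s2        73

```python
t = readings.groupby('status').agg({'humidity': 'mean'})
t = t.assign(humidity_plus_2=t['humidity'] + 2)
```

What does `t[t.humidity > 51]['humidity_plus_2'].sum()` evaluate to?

117.25

group by status, mean of humidity:
        humidity
status          
fail       62.00
ok         49.75
warn       51.25
add column humidity_plus_2 = t['humidity'] + 2:
        humidity  humidity_plus_2
status                           
fail       62.00            64.00
ok         49.75            51.75
warn       51.25            53.25
filter rows where humidity > 51:
        humidity  humidity_plus_2
status                           
fail       62.00            64.00
warn       51.25            53.25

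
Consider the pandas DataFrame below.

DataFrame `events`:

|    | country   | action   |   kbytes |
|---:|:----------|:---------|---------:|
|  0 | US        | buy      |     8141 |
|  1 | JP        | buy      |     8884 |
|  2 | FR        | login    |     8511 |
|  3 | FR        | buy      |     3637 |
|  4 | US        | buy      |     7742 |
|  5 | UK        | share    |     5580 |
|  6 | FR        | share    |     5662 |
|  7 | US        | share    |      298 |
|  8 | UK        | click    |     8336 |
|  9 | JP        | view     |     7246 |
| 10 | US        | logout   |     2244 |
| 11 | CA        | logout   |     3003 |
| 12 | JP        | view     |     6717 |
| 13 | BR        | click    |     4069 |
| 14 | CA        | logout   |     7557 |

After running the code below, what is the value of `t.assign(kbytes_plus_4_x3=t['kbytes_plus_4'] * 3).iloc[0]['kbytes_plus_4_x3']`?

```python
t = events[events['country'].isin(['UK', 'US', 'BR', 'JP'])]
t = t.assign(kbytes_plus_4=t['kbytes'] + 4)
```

filter rows where country in ['UK', 'US', 'BR', 'JP']:
   country  action  kbytes
0       US     buy    8141
1       JP     buy    8884
4       US     buy    7742
5       UK   share    5580
7       US   share     298
8       UK   click    8336
9       JP    view    7246
10      US  logout    2244
12      JP    view    6717
13      BR   click    4069
add column kbytes_plus_4 = t['kbytes'] + 4:
   country  action  kbytes  kbytes_plus_4
0       US     buy    8141           8145
1       JP     buy    8884           8888
4       US     buy    7742           7746
5       UK   share    5580           5584
7       US   share     298            302
8       UK   click    8336           8340
9       JP    view    7246           7250
10      US  logout    2244           2248
12      JP    view    6717           6721
13      BR   click    4069           4073
add column kbytes_plus_4_x3 = t['kbytes_plus_4'] * 3:
   country  action  kbytes  kbytes_plus_4  kbytes_plus_4_x3
0       US     buy    8141           8145             24435
1       JP     buy    8884           8888             26664
4       US     buy    7742           7746             23238
5       UK   share    5580           5584             16752
7       US   share     298            302               906
8       UK   click    8336           8340             25020
9       JP    view    7246           7250             21750
10      US  logout    2244           2248              6744
12      JP    view    6717           6721             20163
13      BR   click    4069           4073             12219

24435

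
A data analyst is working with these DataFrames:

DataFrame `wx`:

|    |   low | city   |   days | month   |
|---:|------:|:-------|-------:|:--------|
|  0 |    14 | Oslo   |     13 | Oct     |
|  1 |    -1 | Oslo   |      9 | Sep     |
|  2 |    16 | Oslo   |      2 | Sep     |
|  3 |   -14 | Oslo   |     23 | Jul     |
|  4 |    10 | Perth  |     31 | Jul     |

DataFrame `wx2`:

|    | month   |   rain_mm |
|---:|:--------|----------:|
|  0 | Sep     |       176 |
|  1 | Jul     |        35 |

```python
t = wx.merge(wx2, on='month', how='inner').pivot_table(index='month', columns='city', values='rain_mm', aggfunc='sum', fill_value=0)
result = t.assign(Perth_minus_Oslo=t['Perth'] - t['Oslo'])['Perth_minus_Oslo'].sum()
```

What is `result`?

-352

merge on 'month' (how='inner') → 4 rows:
   low   city  days month  rain_mm
0   -1   Oslo     9   Sep      176
1   16   Oslo     2   Sep      176
2  -14   Oslo    23   Jul       35
3   10  Perth    31   Jul       35
pivot: rows=month, cols=city, sum(rain_mm):
city   Oslo  Perth
month             
Jul      35     35
Sep     352      0
add column Perth_minus_Oslo = t['Perth'] - t['Oslo']:
city   Oslo  Perth  Perth_minus_Oslo
month                               
Jul      35     35                 0
Sep     352      0              -352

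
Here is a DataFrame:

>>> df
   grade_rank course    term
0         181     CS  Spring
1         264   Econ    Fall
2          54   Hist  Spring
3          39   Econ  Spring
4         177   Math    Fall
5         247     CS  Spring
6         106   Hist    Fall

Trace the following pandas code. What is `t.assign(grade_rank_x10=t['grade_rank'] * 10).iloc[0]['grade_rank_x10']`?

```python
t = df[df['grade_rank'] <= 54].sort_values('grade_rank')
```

filter rows where grade_rank <= 54:
   grade_rank course    term
2          54   Hist  Spring
3          39   Econ  Spring
sort by grade_rank:
   grade_rank course    term
3          39   Econ  Spring
2          54   Hist  Spring
add column grade_rank_x10 = t['grade_rank'] * 10:
   grade_rank course    term  grade_rank_x10
3          39   Econ  Spring             390
2          54   Hist  Spring             540
Taking the value at position 0, column 'grade_rank_x10' gives 390.

390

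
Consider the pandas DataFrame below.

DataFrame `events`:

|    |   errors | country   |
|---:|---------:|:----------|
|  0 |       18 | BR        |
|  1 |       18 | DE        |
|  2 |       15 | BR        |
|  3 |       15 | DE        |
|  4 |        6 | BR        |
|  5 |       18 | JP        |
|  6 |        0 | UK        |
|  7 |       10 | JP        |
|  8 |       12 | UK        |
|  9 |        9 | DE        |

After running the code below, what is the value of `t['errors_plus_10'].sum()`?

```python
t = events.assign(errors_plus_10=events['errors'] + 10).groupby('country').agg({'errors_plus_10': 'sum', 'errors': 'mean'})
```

add column errors_plus_10 = events['errors'] + 10:
   errors country  errors_plus_10
0      18      BR              28
1      18      DE              28
2      15      BR              25
3      15      DE              25
4       6      BR              16
5      18      JP              28
6       0      UK              10
7      10      JP              20
8      12      UK              22
9       9      DE              19
group by country: sum(errors_plus_10), mean(errors):
         errors_plus_10  errors
country                        
BR                   69    13.0
DE                   72    14.0
JP                   48    14.0
UK                   32     6.0
So sum() = 221.

221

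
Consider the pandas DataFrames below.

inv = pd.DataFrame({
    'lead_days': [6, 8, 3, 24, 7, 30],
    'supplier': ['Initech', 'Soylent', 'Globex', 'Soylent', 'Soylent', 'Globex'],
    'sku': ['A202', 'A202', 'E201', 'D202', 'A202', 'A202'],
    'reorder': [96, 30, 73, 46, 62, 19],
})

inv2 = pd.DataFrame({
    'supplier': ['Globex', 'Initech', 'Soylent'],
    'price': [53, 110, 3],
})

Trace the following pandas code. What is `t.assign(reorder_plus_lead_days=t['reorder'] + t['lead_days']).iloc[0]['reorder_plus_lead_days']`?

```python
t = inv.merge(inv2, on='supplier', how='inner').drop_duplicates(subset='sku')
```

merge on 'supplier' (how='inner') → 6 rows:
   lead_days supplier   sku  reorder  price
0          6  Initech  A202       96    110
1          8  Soylent  A202       30      3
2          3   Globex  E201       73     53
3         24  Soylent  D202       46      3
4          7  Soylent  A202       62      3
5         30   Globex  A202       19     53
drop duplicate sku (keep=first):
   lead_days supplier   sku  reorder  price
0          6  Initech  A202       96    110
2          3   Globex  E201       73     53
3         24  Soylent  D202       46      3
add column reorder_plus_lead_days = t['reorder'] + t['lead_days']:
   lead_days supplier   sku  reorder  price  reorder_plus_lead_days
0          6  Initech  A202       96    110                     102
2          3   Globex  E201       73     53                      76
3         24  Soylent  D202       46      3                      70
So iloc[0]['reorder_plus_lead_days'] = 102.

102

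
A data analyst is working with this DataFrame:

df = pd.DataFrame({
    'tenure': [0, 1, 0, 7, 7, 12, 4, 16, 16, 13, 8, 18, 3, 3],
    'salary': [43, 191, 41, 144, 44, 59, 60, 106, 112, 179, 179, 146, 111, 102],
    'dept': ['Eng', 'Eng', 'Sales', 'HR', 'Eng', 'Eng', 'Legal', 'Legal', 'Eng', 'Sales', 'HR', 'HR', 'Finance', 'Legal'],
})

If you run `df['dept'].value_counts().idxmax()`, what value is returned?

value_counts of dept:
dept
Eng        5
HR         3
Legal      3
Sales      2
Finance    1
Name: count, dtype: int64
Hence Eng.

Eng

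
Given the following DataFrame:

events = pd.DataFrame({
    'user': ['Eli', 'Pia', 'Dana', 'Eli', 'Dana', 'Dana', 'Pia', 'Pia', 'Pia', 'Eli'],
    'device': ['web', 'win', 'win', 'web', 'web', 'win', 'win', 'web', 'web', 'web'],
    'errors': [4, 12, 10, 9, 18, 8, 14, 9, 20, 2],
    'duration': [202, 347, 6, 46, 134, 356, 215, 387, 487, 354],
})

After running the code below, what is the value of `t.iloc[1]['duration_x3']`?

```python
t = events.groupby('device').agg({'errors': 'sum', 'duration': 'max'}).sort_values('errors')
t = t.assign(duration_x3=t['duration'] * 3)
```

group by device: sum(errors), max(duration):
        errors  duration
device                  
web         62       487
win         44       356
sort by errors:
        errors  duration
device                  
win         44       356
web         62       487
add column duration_x3 = t['duration'] * 3:
        errors  duration  duration_x3
device                               
win         44       356         1068
web         62       487         1461
Taking the value at position 1, column 'duration_x3' gives 1461.

1461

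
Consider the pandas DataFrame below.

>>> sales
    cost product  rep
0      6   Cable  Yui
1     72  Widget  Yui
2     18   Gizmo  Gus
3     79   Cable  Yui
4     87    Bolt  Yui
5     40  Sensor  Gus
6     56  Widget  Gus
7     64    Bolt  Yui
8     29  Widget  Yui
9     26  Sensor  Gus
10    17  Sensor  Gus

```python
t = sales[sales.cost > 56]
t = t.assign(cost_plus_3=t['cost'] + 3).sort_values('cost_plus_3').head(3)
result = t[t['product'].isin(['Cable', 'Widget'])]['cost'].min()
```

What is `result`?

72

filter rows where cost > 56:
   cost product  rep
1    72  Widget  Yui
3    79   Cable  Yui
4    87    Bolt  Yui
7    64    Bolt  Yui
add column cost_plus_3 = t['cost'] + 3:
   cost product  rep  cost_plus_3
1    72  Widget  Yui           75
3    79   Cable  Yui           82
4    87    Bolt  Yui           90
7    64    Bolt  Yui           67
sort by cost_plus_3:
   cost product  rep  cost_plus_3
7    64    Bolt  Yui           67
1    72  Widget  Yui           75
3    79   Cable  Yui           82
4    87    Bolt  Yui           90
take first 3 rows:
   cost product  rep  cost_plus_3
7    64    Bolt  Yui           67
1    72  Widget  Yui           75
3    79   Cable  Yui           82
filter rows where product in ['Cable', 'Widget']:
   cost product  rep  cost_plus_3
1    72  Widget  Yui           75
3    79   Cable  Yui           82
The min of column 'cost' is 72.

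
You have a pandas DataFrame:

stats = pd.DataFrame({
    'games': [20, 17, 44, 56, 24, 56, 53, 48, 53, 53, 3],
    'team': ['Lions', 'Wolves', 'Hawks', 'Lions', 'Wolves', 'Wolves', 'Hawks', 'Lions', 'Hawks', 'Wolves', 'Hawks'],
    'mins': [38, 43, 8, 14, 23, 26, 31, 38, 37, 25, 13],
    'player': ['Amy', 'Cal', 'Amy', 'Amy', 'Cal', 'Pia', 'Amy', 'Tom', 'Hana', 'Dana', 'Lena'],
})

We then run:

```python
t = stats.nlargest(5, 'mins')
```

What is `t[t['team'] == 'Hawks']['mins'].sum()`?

take 5 rows with largest mins:
   games    team  mins player
1     17  Wolves    43    Cal
0     20   Lions    38    Amy
7     48   Lions    38    Tom
8     53   Hawks    37   Hana
6     53   Hawks    31    Amy
filter rows where team == 'Hawks':
   games   team  mins player
8     53  Hawks    37   Hana
6     53  Hawks    31    Amy
Hence 68.

68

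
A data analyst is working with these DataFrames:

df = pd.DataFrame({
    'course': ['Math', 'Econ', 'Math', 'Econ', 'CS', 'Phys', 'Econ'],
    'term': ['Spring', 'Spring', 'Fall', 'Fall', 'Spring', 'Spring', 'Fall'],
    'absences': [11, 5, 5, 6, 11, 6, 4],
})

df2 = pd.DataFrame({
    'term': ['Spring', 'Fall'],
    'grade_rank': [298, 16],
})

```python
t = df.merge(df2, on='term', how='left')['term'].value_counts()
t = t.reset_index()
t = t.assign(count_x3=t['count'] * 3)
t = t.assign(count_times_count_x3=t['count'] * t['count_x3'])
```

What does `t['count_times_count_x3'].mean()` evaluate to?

37.5

merge on 'term' (how='left') → 7 rows:
  course    term  absences  grade_rank
0   Math  Spring        11         298
1   Econ  Spring         5         298
2   Math    Fall         5          16
3   Econ    Fall         6          16
4     CS  Spring        11         298
5   Phys  Spring         6         298
6   Econ    Fall         4          16
value_counts of term:
term
Spring    4
Fall      3
Name: count, dtype: int64
reset_index():
     term  count
0  Spring      4
1    Fall      3
add column count_x3 = t['count'] * 3:
     term  count  count_x3
0  Spring      4        12
1    Fall      3         9
add column count_times_count_x3 = t['count'] * t['count_x3']:
     term  count  count_x3  count_times_count_x3
0  Spring      4        12                    48
1    Fall      3         9                    27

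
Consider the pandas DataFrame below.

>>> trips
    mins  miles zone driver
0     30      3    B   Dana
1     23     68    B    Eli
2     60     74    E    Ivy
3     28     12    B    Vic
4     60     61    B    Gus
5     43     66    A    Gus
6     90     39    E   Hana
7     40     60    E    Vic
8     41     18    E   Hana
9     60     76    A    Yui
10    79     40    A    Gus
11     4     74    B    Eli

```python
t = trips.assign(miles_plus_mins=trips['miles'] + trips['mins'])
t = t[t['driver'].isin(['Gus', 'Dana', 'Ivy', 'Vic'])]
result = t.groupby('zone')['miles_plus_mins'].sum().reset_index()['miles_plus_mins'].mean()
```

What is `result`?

add column miles_plus_mins = trips['miles'] + trips['mins']:
    mins  miles zone driver  miles_plus_mins
0     30      3    B   Dana               33
1     23     68    B    Eli               91
2     60     74    E    Ivy              134
3     28     12    B    Vic               40
4     60     61    B    Gus              121
5     43     66    A    Gus              109
6     90     39    E   Hana              129
7     40     60    E    Vic              100
8     41     18    E   Hana               59
9     60     76    A    Yui              136
10    79     40    A    Gus              119
11     4     74    B    Eli               78
filter rows where driver in ['Gus', 'Dana', 'Ivy', 'Vic']:
    mins  miles zone driver  miles_plus_mins
0     30      3    B   Dana               33
2     60     74    E    Ivy              134
3     28     12    B    Vic               40
4     60     61    B    Gus              121
5     43     66    A    Gus              109
7     40     60    E    Vic              100
10    79     40    A    Gus              119
group by zone, sum of miles_plus_mins:
zone
A    228
B    194
E    234
Name: miles_plus_mins, dtype: int64
reset_index():
  zone  miles_plus_mins
0    A              228
1    B              194
2    E              234

218.666666667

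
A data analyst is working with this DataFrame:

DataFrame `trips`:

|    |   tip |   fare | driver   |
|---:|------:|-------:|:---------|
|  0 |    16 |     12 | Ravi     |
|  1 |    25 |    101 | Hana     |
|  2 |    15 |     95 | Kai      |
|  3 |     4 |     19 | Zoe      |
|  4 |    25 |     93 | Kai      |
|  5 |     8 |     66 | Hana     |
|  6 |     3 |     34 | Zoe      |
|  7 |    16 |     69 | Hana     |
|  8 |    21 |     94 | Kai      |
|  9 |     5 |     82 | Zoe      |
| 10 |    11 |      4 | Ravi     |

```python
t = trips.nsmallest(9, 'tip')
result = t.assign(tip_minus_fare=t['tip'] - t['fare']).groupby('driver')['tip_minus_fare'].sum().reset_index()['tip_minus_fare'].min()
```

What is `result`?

-153

take 9 rows with smallest tip:
    tip  fare driver
6     3    34    Zoe
3     4    19    Zoe
9     5    82    Zoe
5     8    66   Hana
10   11     4   Ravi
2    15    95    Kai
0    16    12   Ravi
7    16    69   Hana
8    21    94    Kai
add column tip_minus_fare = t['tip'] - t['fare']:
    tip  fare driver  tip_minus_fare
6     3    34    Zoe             -31
3     4    19    Zoe             -15
9     5    82    Zoe             -77
5     8    66   Hana             -58
10   11     4   Ravi               7
2    15    95    Kai             -80
0    16    12   Ravi               4
7    16    69   Hana             -53
8    21    94    Kai             -73
group by driver, sum of tip_minus_fare:
driver
Hana   -111
Kai    -153
Ravi     11
Zoe    -123
Name: tip_minus_fare, dtype: int64
reset_index():
  driver  tip_minus_fare
0   Hana            -111
1    Kai            -153
2   Ravi              11
3    Zoe            -123
So min() = -153.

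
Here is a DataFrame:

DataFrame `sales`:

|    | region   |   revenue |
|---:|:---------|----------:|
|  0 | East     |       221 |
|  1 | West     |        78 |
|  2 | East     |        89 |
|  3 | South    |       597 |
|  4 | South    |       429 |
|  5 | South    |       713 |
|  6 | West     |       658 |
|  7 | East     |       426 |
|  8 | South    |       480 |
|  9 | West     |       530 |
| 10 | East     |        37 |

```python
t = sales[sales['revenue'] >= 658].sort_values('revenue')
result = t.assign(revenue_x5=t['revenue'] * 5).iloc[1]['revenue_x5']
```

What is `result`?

filter rows where revenue >= 658:
  region  revenue
5  South      713
6   West      658
sort by revenue:
  region  revenue
6   West      658
5  South      713
add column revenue_x5 = t['revenue'] * 5:
  region  revenue  revenue_x5
6   West      658        3290
5  South      713        3565
So iloc[1]['revenue_x5'] = 3565.

3565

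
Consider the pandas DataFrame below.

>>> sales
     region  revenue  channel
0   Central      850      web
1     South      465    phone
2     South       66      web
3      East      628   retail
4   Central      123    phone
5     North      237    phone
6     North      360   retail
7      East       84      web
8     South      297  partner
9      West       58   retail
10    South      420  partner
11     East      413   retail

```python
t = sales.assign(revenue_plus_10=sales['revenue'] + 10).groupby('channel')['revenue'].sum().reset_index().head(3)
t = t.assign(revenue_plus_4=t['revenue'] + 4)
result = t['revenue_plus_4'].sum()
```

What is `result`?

add column revenue_plus_10 = sales['revenue'] + 10:
     region  revenue  channel  revenue_plus_10
0   Central      850      web              860
1     South      465    phone              475
2     South       66      web               76
3      East      628   retail              638
4   Central      123    phone              133
5     North      237    phone              247
6     North      360   retail              370
7      East       84      web               94
8     South      297  partner              307
9      West       58   retail               68
10    South      420  partner              430
11     East      413   retail              423
group by channel, sum of revenue:
channel
partner     717
phone       825
retail     1459
web        1000
Name: revenue, dtype: int64
reset_index():
   channel  revenue
0  partner      717
1    phone      825
2   retail     1459
3      web     1000
take first 3 rows:
   channel  revenue
0  partner      717
1    phone      825
2   retail     1459
add column revenue_plus_4 = t['revenue'] + 4:
   channel  revenue  revenue_plus_4
0  partner      717             721
1    phone      825             829
2   retail     1459            1463

3013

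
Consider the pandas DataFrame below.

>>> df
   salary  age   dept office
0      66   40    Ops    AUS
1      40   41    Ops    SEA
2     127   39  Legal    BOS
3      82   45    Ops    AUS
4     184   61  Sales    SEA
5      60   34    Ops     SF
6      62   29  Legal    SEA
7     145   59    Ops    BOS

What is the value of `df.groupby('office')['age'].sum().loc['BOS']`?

98

group by office, sum of age:
office
AUS     85
BOS     98
SEA    131
SF      34
Name: age, dtype: int64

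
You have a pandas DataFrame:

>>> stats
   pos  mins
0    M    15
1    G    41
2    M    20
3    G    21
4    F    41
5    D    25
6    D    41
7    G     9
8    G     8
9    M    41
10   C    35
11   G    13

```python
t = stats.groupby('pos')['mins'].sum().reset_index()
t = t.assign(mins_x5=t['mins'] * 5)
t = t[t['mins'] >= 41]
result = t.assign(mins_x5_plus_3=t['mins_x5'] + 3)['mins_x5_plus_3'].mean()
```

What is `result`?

group by pos, sum of mins:
pos
C    35
D    66
F    41
G    92
M    76
Name: mins, dtype: int64
reset_index():
  pos  mins
0   C    35
1   D    66
2   F    41
3   G    92
4   M    76
add column mins_x5 = t['mins'] * 5:
  pos  mins  mins_x5
0   C    35      175
1   D    66      330
2   F    41      205
3   G    92      460
4   M    76      380
filter rows where mins >= 41:
  pos  mins  mins_x5
1   D    66      330
2   F    41      205
3   G    92      460
4   M    76      380
add column mins_x5_plus_3 = t['mins_x5'] + 3:
  pos  mins  mins_x5  mins_x5_plus_3
1   D    66      330             333
2   F    41      205             208
3   G    92      460             463
4   M    76      380             383
Finally, mean of column 'mins_x5_plus_3' = 346.75.

346.75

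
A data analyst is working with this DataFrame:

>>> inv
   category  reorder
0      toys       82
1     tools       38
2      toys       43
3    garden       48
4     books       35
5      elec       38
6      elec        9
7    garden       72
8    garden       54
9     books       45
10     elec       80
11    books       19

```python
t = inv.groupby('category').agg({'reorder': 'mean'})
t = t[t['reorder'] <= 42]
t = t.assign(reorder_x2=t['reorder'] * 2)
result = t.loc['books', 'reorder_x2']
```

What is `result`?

66.0

group by category, mean of reorder:
            reorder
category           
books     33.000000
elec      42.333333
garden    58.000000
tools     38.000000
toys      62.500000
filter rows where reorder <= 42:
          reorder
category         
books        33.0
tools        38.0
add column reorder_x2 = t['reorder'] * 2:
          reorder  reorder_x2
category                     
books        33.0        66.0
tools        38.0        76.0
value at row 'books', column 'reorder_x2' → 66.0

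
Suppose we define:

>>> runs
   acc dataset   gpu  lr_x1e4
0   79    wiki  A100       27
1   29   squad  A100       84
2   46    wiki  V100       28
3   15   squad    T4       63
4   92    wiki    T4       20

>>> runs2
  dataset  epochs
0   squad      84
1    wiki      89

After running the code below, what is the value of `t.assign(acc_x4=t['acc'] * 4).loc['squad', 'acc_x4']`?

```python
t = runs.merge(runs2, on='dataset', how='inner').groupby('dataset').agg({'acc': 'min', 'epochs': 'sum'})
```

60

merge on 'dataset' (how='inner') → 5 rows:
   acc dataset   gpu  lr_x1e4  epochs
0   79    wiki  A100       27      89
1   29   squad  A100       84      84
2   46    wiki  V100       28      89
3   15   squad    T4       63      84
4   92    wiki    T4       20      89
group by dataset: min(acc), sum(epochs):
         acc  epochs
dataset             
squad     15     168
wiki      46     267
add column acc_x4 = t['acc'] * 4:
         acc  epochs  acc_x4
dataset                     
squad     15     168      60
wiki      46     267     184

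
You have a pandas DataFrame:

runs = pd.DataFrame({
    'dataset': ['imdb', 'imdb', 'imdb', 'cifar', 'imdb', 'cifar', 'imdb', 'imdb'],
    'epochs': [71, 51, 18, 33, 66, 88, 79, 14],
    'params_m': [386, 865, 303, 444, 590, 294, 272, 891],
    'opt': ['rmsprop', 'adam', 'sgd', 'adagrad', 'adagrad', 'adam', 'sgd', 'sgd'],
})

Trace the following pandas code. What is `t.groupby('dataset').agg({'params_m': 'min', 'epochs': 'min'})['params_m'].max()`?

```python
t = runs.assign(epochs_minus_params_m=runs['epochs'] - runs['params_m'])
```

add column epochs_minus_params_m = runs['epochs'] - runs['params_m']:
  dataset  epochs  params_m      opt  epochs_minus_params_m
0    imdb      71       386  rmsprop                   -315
1    imdb      51       865     adam                   -814
2    imdb      18       303      sgd                   -285
3   cifar      33       444  adagrad                   -411
4    imdb      66       590  adagrad                   -524
5   cifar      88       294     adam                   -206
6    imdb      79       272      sgd                   -193
7    imdb      14       891      sgd                   -877
group by dataset: min(params_m), min(epochs):
         params_m  epochs
dataset                  
cifar         294      33
imdb          272      14
Then the max of column 'params_m': 294

294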